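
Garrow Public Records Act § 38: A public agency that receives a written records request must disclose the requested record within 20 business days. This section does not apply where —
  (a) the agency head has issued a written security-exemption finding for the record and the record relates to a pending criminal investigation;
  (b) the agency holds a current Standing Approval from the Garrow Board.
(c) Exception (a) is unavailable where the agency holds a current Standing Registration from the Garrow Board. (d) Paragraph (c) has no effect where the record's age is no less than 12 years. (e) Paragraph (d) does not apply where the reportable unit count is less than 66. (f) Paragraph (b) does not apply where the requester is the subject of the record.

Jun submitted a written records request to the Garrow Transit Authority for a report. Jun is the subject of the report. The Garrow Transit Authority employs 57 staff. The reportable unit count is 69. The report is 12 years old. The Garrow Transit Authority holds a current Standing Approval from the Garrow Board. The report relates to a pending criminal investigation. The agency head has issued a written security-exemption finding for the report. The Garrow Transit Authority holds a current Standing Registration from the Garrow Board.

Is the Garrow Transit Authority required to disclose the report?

All of (a)'s requirements are met (a written security-exemption finding has been issued; the report relates to a pending investigation). Applying paragraphs (c)–(e): (c) would limit (a) — a current Standing Registration is held — but (d) sets (c) aside: (d) is triggered — the record's age is 12 years, meeting the 12 years threshold. (e), which would lift (d), is inapplicable — the reportable unit count is 69, not less than 66. So (a) applies.
Exception (b) is satisfied on its face — a current Standing Approval is held. However, paragraph (f) must be considered: (f) operates against (b): Jun is the subject of the report. Exception (b) does not apply.

No — exception (a) applies; the Garrow Transit Authority is not required to disclose the report.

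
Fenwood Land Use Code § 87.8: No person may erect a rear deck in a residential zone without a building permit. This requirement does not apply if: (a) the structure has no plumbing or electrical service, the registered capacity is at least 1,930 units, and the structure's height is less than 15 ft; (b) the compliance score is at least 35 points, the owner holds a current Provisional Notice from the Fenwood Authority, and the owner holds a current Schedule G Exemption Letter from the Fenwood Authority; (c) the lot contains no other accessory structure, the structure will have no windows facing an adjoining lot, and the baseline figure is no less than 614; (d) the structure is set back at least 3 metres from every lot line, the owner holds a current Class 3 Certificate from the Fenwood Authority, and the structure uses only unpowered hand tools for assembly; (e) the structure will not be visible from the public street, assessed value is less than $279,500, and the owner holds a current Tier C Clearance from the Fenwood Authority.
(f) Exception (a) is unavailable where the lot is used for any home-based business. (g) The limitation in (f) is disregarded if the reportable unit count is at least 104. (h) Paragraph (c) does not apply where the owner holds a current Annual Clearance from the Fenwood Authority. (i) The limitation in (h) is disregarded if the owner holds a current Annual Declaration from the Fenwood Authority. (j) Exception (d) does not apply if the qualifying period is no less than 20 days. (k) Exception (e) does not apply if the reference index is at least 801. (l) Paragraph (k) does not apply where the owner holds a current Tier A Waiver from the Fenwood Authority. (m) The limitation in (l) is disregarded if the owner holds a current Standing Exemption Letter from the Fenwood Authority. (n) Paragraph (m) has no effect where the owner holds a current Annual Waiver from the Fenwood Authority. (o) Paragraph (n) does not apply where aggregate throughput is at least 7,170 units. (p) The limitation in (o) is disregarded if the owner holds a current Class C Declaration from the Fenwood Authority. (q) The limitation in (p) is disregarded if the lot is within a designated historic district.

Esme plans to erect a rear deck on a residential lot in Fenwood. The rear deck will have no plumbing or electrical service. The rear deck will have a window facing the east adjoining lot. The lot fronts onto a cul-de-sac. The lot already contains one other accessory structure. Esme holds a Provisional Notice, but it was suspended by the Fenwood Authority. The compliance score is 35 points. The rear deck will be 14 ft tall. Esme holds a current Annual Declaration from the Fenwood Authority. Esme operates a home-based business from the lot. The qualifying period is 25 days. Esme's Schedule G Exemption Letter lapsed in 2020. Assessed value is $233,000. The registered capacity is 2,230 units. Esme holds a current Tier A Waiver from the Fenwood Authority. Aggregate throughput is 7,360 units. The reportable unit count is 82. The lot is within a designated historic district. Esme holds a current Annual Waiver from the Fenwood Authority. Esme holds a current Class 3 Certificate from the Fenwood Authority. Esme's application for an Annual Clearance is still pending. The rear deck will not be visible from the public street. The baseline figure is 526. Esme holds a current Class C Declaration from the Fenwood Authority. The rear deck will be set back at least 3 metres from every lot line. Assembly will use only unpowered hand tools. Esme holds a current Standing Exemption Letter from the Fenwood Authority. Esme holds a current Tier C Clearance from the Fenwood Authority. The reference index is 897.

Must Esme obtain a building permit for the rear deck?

Exception (a)'s conditions are all satisfied: there is no plumbing or electrical service; the registered capacity is 2,230 units, meeting the 1,930 units threshold; the structure's height is 14 ft, less than the 15 ft limit. Turning to paragraphs (f)–(g): (f) operates against (a): a home-based business operates on the lot. (g), which would lift (f), is not triggered — the reportable unit count is 82, short of 104. Exception (a) does not apply.
Exception (b) fails — no current Provisional Notice is held.
Exception (c) requires that the lot contains no other accessory structure; but the lot already has another accessory structure, so (c) is unavailable.
All of (d)'s requirements are met (the setback is at least 3 m on every side; a current Class 3 Certificate is held; assembly uses only hand tools). Turning to paragraph (j): (j) operates against (d): the qualifying period is 25 days, meeting the 20 days threshold. So (d) is unavailable.
Exception (e) is satisfied on its face — the structure will not be visible from the street; assessed value is $233,000, less than the $279,500 limit; a current Tier C Clearance is held. But applying paragraphs (k)–(q): (k) operates against (e): the reference index is 897, meeting the 801 threshold. (l) would limit (k) — a current Tier A Waiver is held — but (m) sets (l) aside: (m) operates against (l): a current Standing Exemption Letter is held. (n) would limit (m) — a current Annual Waiver is held — but (o) sets (n) aside: (o) is triggered — aggregate throughput is 7,360 units, meeting the 7,170 units threshold. (p) would limit (o) — a current Class C Declaration is held — but (q) sets (p) aside: (q) is triggered — the lot is in a historic district. Exception (e) does not apply.
No exception displaces § 87.8.

Yes — Esme must obtain a building permit.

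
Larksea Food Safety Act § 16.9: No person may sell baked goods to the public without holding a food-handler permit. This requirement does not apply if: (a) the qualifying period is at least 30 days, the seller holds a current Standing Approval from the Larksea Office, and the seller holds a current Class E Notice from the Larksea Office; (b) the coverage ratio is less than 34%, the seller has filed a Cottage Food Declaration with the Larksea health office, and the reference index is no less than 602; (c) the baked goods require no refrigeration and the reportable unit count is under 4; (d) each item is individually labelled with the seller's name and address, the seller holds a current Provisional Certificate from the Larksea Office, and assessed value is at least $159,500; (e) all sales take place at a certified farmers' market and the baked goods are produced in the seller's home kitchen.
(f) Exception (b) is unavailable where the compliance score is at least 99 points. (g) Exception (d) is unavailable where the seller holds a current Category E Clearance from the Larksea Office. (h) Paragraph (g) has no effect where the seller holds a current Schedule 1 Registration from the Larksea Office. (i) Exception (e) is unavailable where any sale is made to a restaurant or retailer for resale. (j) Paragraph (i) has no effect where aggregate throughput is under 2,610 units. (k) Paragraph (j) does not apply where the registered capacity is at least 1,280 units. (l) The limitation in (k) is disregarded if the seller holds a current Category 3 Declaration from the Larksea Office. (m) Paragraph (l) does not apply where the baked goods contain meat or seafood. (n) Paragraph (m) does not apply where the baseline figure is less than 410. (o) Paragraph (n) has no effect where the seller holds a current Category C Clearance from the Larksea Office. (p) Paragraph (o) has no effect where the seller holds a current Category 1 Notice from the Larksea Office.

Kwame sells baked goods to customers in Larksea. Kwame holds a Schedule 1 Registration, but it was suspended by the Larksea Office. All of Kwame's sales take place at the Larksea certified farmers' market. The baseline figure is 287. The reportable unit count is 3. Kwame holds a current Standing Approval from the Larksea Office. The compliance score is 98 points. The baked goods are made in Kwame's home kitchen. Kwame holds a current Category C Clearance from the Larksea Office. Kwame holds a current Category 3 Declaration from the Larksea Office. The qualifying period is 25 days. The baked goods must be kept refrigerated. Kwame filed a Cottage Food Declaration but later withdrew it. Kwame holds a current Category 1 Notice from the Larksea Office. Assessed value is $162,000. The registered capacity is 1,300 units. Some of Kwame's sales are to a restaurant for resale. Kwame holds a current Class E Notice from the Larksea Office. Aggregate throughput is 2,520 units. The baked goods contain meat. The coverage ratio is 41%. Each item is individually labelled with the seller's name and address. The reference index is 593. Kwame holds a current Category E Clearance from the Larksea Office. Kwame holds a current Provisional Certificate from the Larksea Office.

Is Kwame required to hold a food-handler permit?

No — exception (e) applies; Kwame is not required to hold a food-handler permit.

Exception (a) requires that the qualifying period is at least 30 days; but the qualifying period is 25 days, short of 30 days, so (a) is unavailable.
Exception (b) does not apply: the coverage ratio is 41%, not less than 34%.
Exception (c) fails — the baked goods require refrigeration.
All of (d)'s requirements are met (items are individually labelled; a current Provisional Certificate is held; assessed value is $162,000, meeting the $159,500 threshold). But applying paragraphs (g)–(h): (g) operates against (d): a current Category E Clearance is held. (h) is not engaged (no current Schedule 1 Registration is held), so (g) stands. (d) is therefore removed.
Exception (e)'s conditions are all satisfied: all sales are at a certified farmers' market; the baked goods are home-kitchen produced. Applying paragraphs (i)–(p): (i) operates (some sales are to a restaurant for resale), but is set aside by (j): (j) operates against (i): aggregate throughput is 2,520 units, under the 2,610 units limit. (k) is engaged (the registered capacity is 1,300 units, meeting the 1,280 units threshold), but is set aside by (l): (l) operates against (k): a current Category 3 Declaration is held. (m) would limit (l) — the baked goods contain meat — but (n) sets (m) aside: (n) operates against (m): the baseline figure is 287, less than the 410 limit. (o) is engaged (a current Category C Clearance is held), but is overridden by (p): (p) operates against (o): a current Category 1 Notice is held. Exception (e) stands.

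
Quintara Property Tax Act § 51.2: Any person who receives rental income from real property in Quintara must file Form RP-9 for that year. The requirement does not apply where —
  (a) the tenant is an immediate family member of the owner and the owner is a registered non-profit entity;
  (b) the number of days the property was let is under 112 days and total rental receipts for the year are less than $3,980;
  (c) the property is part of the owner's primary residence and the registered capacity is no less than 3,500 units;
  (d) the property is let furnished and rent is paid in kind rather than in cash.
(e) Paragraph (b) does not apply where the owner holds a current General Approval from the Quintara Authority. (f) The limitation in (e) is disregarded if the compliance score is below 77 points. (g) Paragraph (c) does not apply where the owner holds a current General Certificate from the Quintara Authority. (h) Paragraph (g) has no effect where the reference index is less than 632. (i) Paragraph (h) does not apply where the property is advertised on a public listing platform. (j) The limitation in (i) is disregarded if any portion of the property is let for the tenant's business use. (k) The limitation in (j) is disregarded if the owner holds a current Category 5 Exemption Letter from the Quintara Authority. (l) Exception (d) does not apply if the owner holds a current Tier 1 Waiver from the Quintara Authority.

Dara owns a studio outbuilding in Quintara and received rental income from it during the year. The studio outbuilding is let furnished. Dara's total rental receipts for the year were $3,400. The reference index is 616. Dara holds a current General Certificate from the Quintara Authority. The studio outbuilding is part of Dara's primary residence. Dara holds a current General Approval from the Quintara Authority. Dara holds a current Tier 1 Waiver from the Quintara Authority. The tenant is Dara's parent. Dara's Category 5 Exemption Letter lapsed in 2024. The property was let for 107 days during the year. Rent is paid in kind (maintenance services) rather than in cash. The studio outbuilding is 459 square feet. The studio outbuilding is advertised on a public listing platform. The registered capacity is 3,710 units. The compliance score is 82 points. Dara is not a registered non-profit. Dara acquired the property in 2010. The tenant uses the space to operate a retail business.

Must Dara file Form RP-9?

Exception (a) requires that the owner is a registered non-profit entity; but Dara is not a registered non-profit, so (a) is unavailable.
Exception (b)'s conditions are all satisfied: the number of days the property was let is 107 days, under the 112 days limit; total rental receipts for the year are $3,400, less than the $3,980 limit. However, paragraphs (e)–(f) must be considered: (e) operates against (b): a current General Approval is held. (f) is not engaged (the compliance score is 82 points, not below 77 points), so (e) stands. Exception (b) does not apply.
Exception (c) is satisfied on its face — the studio outbuilding is part of the primary residence; the registered capacity is 3,710 units, meeting the 3,500 units threshold. Under paragraphs (g)–(k): (g) is triggered (a current General Certificate is held), but is displaced by (h): (h) operates against (g): the reference index is 616, less than the 632 limit. (i) would limit (h) — the property is publicly advertised — but (j) sets (i) aside: (j) is triggered — the space is let for business use. (k) does not operate here (the Category 5 Exemption Letter is not current), so (j) stands. Exception (c) stands.
All of (d)'s requirements are met (the property is let furnished; rent is paid in kind). But: (l) is engaged — a current Tier 1 Waiver is held. (d) is therefore removed.

No — exception (c) applies; Dara is not required to file Form RP-9.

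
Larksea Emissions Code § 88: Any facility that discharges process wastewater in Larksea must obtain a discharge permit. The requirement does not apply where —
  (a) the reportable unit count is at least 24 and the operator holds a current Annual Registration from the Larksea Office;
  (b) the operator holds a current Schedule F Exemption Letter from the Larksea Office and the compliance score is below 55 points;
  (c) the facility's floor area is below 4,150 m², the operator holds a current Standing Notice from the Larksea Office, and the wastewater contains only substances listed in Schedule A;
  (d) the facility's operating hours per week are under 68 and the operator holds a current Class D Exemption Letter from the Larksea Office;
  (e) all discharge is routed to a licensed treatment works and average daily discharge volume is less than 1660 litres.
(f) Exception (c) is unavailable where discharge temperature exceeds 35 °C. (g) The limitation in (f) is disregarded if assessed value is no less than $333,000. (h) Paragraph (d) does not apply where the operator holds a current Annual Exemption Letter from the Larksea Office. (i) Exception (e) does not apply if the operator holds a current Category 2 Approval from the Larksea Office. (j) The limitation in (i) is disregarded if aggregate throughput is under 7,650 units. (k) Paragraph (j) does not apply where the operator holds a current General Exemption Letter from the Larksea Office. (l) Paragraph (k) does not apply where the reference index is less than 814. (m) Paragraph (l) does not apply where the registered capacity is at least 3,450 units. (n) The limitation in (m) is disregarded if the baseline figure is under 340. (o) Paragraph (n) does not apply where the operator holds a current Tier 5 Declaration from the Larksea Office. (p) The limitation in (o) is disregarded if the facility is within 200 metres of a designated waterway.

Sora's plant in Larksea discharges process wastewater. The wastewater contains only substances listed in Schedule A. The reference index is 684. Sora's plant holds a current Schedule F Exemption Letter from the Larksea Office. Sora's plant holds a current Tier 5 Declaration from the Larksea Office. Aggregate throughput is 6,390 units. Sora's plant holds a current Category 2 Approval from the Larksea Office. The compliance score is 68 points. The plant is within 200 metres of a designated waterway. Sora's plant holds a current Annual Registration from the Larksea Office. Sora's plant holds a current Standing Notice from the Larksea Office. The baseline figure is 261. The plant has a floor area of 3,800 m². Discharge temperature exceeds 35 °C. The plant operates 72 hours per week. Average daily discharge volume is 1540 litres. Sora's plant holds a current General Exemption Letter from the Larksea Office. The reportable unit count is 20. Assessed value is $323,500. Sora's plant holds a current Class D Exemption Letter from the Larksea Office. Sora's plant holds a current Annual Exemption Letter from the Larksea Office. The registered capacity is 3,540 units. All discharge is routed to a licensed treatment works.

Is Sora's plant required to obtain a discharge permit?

Exception (a) fails — the reportable unit count is 20, short of 24.
Exception (b) fails — the compliance score is 68 points, not below 55 points.
Exception (c) is satisfied on its face — the facility's floor area is 3,800 m², below the 4,150 m² limit; a current Standing Notice is held; the wastewater is Schedule-A-only. However, paragraphs (f)–(g) must be considered: (f) is triggered — discharge temperature exceeds 35 °C. (g), which would lift (f), does not operate here — assessed value is $323,500, short of $333,000. Exception (c) does not apply.
Exception (d) does not apply: the facility's operating hours per week are 72, not under 68.
All of (e)'s requirements are met (discharge is routed to a licensed treatment works; average daily discharge volume is 1540 litres, less than the 1660 litres limit). As to paragraphs (i)–(p): (i) is engaged (a current Category 2 Approval is held), but is itself disapplied by (j): (j) operates — aggregate throughput is 6,390 units, under the 7,650 units limit. (k) would limit (j) — a current General Exemption Letter is held — but (l) sets (k) aside: (l) operates against (k): the reference index is 684, less than the 814 limit. (m) would limit (l) — the registered capacity is 3,540 units, meeting the 3,450 units threshold — but (n) sets (m) aside: (n) operates against (m): the baseline figure is 261, under the 340 limit. (o) would limit (n) — a current Tier 5 Declaration is held — but (p) sets (o) aside: (p) operates — the plant is within 200 m of a designated waterway. (e) remains available.

No — exception (e) applies; Sora's plant is not required to obtain a discharge permit.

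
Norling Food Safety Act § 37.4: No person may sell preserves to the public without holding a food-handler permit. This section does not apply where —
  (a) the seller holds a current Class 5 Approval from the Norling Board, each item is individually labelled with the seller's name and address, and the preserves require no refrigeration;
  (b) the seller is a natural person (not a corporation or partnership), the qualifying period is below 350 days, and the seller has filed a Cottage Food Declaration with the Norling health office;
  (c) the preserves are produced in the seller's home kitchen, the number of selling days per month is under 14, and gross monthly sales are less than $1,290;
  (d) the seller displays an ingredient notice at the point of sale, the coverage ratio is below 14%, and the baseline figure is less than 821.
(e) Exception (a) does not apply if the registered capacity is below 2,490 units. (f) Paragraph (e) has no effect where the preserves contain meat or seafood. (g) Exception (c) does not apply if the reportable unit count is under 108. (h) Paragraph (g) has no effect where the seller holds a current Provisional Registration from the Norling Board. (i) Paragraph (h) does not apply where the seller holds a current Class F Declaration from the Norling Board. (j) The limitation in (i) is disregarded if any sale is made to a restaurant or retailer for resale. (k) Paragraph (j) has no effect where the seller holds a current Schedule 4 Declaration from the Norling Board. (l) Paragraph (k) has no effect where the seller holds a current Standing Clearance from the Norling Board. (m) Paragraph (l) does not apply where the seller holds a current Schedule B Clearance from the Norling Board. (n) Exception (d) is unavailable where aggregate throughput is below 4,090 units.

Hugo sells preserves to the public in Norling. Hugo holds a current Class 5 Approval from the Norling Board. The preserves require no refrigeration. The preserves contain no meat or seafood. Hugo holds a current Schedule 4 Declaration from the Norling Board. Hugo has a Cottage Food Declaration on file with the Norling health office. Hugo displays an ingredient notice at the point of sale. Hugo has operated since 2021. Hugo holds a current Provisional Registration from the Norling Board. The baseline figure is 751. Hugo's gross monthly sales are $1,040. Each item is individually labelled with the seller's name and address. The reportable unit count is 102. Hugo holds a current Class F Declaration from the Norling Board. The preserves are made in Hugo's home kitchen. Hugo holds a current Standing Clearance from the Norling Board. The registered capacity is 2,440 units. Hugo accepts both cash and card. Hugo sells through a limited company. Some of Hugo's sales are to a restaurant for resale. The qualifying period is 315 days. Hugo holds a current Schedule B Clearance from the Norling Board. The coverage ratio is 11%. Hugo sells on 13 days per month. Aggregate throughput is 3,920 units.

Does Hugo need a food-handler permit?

Exception (a) is satisfied on its face — a current Class 5 Approval is held; items are individually labelled; the preserves are shelf-stable. But: (e) is triggered — the registered capacity is 2,440 units, below the 2,490 units limit. (f), which would lift (e), is inapplicable — the preserves contain no meat or seafood. Exception (a) does not apply.
Exception (b) fails — the seller operates through a limited company.
All of (c)'s requirements are met (the preserves are home-kitchen produced; the number of selling days per month is 13, under the 14 limit; gross monthly sales are $1,040, less than the $1,290 limit). Turning to paragraphs (g)–(m): (g) operates — the reportable unit count is 102, under the 108 limit. (h) is engaged (a current Provisional Registration is held), but is set aside by (i): (i) operates — a current Class F Declaration is held. (j) applies (some sales are to a restaurant for resale), but is overridden by (k): (k) is triggered — a current Schedule 4 Declaration is held. (l) would limit (k) — a current Standing Clearance is held — but (m) sets (l) aside: (m) operates — a current Schedule B Clearance is held. So (c) is unavailable.
Exception (d): an ingredient notice is displayed; the coverage ratio is 11%, below the 14% limit; the baseline figure is 751, less than the 821 limit — every condition holds. Turning to paragraph (n): (n) operates — aggregate throughput is 3,920 units, below the 4,090 units limit. Exception (d) does not apply.
None of the exceptions is available; § 37.4 applies in full.

Yes — Hugo must hold a food-handler permit.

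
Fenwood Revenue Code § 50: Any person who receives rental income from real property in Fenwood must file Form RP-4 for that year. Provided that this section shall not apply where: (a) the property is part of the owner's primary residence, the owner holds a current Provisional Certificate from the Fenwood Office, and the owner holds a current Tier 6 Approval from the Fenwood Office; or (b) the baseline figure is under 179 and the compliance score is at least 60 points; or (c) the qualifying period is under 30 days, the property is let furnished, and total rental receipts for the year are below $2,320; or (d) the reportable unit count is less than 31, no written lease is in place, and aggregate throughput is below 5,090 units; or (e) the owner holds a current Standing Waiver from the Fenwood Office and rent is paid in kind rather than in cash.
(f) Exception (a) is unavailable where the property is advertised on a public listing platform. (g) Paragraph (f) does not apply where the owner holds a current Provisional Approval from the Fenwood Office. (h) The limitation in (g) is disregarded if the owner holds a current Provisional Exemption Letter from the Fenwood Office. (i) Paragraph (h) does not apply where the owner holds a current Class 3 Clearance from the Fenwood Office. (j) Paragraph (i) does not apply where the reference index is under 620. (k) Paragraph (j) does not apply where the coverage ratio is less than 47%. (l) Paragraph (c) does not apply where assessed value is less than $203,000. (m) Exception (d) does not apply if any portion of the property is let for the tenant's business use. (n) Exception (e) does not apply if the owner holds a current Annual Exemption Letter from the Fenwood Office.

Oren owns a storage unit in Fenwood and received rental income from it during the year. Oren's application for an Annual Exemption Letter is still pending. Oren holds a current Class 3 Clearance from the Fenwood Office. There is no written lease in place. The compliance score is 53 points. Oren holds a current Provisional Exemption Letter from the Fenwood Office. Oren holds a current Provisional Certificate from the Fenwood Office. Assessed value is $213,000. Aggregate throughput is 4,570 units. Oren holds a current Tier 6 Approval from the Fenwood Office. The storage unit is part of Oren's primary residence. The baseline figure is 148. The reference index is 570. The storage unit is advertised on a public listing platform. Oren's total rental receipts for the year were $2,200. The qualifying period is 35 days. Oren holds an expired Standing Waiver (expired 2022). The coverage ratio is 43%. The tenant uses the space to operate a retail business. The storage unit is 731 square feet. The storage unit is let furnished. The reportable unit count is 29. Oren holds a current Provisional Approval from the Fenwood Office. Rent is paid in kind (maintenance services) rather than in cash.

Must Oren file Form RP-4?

No — exception (a) applies; Oren is not required to file Form RP-4.

Exception (a)'s conditions are all satisfied: the storage unit is part of the primary residence; a current Provisional Certificate is held; a current Tier 6 Approval is held. Considering the limiting provisions: (f) would limit (a) — the property is publicly advertised — but (g) sets (f) aside: (g) is engaged — a current Provisional Approval is held. (h) would limit (g) — a current Provisional Exemption Letter is held — but (i) sets (h) aside: (i) is triggered — a current Class 3 Clearance is held. (j) would limit (i) — the reference index is 570, under the 620 limit — but (k) sets (j) aside: (k) is engaged — the coverage ratio is 43%, less than the 47% limit. So (a) applies.
Exception (b) fails — the compliance score is 53 points, short of 60 points.
Exception (c) requires that the qualifying period is under 30 days; but the qualifying period is 35 days, not under 30 days, so (c) is unavailable.
Exception (d): the reportable unit count is 29, less than the 31 limit; there is no written lease; aggregate throughput is 4,570 units, below the 5,090 units limit — every condition holds. However, paragraph (m) must be considered: (m) is engaged — the space is let for business use. (d) is therefore removed.
Exception (e) does not apply: the Standing Waiver is not current.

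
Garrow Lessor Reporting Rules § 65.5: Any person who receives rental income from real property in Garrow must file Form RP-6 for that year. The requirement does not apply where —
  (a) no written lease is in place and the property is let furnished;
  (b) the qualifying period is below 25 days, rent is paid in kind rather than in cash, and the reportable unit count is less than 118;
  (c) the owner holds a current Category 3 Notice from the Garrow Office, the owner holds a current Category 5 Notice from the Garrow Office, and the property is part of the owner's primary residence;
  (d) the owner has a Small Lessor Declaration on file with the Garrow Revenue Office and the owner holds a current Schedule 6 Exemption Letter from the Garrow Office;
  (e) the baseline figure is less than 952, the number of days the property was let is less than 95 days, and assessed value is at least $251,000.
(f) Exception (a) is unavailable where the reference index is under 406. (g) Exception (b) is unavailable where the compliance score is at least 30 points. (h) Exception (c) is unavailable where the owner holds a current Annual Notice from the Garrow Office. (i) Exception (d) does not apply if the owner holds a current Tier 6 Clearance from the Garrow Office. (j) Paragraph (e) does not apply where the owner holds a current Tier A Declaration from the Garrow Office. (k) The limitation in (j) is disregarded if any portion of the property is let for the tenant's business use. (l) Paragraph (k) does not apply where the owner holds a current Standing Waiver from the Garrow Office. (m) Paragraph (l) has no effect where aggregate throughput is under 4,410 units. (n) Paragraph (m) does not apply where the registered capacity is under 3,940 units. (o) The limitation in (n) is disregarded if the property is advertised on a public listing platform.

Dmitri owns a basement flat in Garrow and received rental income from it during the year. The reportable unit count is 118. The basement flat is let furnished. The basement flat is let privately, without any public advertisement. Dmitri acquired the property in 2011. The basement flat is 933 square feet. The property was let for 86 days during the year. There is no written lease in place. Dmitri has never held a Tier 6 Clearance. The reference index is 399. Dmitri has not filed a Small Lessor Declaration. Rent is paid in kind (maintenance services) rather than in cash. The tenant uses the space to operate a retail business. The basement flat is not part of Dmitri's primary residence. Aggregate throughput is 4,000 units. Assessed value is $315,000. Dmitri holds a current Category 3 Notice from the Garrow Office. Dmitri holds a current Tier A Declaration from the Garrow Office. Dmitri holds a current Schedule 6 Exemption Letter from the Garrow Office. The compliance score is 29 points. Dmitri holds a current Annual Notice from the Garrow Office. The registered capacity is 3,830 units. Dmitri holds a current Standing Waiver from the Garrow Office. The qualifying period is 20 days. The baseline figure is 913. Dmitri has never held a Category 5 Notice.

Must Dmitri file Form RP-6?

All of (a)'s requirements are met (there is no written lease; the property is let furnished). But: (f) operates — the reference index is 399, under the 406 limit. Exception (a) does not apply.
Exception (b) fails — the reportable unit count is 118, not less than 118.
Exception (c) fails — there is no Category 5 Notice in force.
Exception (d) does not apply: no Small Lessor Declaration is on file.
All of (e)'s requirements are met (the baseline figure is 913, less than the 952 limit; the number of days the property was let is 86 days, less than the 95 days limit; assessed value is $315,000, meeting the $251,000 threshold). Turning to paragraphs (j)–(o): (j) is engaged — a current Tier A Declaration is held. (k) would limit (j) — the space is let for business use — but (l) sets (k) aside: (l) operates against (k): a current Standing Waiver is held. (m) is triggered (aggregate throughput is 4,000 units, under the 4,410 units limit), but is set aside by (n): (n) operates against (m): the registered capacity is 3,830 units, under the 3,940 units limit. (o) is not triggered (the property is let privately without advertisement), so (n) stands. So (e) is unavailable.
Every exception is unavailable, so the rule governs.

Yes — Dmitri must file Form RP-6.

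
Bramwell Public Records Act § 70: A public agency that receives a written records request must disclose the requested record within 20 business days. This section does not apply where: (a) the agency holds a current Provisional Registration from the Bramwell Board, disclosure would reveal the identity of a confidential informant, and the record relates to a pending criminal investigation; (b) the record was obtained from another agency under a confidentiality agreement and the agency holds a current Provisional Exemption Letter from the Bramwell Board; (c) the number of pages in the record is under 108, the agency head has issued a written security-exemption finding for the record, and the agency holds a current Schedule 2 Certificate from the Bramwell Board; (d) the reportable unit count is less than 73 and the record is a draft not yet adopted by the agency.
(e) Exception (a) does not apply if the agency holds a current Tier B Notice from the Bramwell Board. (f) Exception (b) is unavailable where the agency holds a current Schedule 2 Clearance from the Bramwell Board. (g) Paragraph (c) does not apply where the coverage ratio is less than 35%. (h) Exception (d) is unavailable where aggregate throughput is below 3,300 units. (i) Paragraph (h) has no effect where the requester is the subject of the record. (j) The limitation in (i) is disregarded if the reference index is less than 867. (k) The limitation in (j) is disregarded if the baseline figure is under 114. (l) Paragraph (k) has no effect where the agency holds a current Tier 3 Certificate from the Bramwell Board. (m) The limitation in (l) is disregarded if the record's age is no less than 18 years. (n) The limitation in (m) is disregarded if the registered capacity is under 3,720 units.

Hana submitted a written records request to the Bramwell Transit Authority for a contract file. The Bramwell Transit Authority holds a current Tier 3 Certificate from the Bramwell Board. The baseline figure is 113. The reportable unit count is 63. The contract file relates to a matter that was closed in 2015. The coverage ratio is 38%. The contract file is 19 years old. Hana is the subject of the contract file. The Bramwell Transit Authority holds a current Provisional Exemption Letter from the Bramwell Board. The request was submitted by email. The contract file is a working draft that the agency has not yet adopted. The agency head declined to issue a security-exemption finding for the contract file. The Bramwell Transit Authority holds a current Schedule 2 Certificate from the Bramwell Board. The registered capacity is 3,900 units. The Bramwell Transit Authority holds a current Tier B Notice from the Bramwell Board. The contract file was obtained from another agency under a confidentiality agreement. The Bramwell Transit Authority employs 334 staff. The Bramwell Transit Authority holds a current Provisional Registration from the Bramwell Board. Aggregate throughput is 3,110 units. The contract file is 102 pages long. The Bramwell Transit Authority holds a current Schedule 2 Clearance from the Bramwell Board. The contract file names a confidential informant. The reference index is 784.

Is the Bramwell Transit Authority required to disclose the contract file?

No — exception (d) applies; the Bramwell Transit Authority is not required to disclose the contract file.

Exception (a) fails — the contract file relates to a closed matter.
Exception (b)'s conditions are all satisfied: the contract file was obtained under a confidentiality agreement; a current Provisional Exemption Letter is held. But applying paragraph (f): (f) operates against (b): a current Schedule 2 Clearance is held. Exception (b) does not apply.
Exception (c) requires that the agency head has issued a written security-exemption finding for the record; but the agency head declined to issue a security-exemption finding, so (c) is unavailable.
Exception (d) is satisfied on its face — the reportable unit count is 63, less than the 73 limit; the contract file is an unadopted draft. Considering the limiting provisions: (h) would limit (d) — aggregate throughput is 3,110 units, below the 3,300 units limit — but (i) sets (h) aside: (i) operates against (h): Hana is the subject of the contract file. (j) would limit (i) — the reference index is 784, less than the 867 limit — but (k) sets (j) aside: (k) operates against (j): the baseline figure is 113, under the 114 limit. (l) would limit (k) — a current Tier 3 Certificate is held — but (m) sets (l) aside: (m) operates against (l): the record's age is 19 years, meeting the 18 years threshold. (n), which would lift (m), does not operate here — the registered capacity is 3,900 units, not under 3,720 units. Exception (d) stands.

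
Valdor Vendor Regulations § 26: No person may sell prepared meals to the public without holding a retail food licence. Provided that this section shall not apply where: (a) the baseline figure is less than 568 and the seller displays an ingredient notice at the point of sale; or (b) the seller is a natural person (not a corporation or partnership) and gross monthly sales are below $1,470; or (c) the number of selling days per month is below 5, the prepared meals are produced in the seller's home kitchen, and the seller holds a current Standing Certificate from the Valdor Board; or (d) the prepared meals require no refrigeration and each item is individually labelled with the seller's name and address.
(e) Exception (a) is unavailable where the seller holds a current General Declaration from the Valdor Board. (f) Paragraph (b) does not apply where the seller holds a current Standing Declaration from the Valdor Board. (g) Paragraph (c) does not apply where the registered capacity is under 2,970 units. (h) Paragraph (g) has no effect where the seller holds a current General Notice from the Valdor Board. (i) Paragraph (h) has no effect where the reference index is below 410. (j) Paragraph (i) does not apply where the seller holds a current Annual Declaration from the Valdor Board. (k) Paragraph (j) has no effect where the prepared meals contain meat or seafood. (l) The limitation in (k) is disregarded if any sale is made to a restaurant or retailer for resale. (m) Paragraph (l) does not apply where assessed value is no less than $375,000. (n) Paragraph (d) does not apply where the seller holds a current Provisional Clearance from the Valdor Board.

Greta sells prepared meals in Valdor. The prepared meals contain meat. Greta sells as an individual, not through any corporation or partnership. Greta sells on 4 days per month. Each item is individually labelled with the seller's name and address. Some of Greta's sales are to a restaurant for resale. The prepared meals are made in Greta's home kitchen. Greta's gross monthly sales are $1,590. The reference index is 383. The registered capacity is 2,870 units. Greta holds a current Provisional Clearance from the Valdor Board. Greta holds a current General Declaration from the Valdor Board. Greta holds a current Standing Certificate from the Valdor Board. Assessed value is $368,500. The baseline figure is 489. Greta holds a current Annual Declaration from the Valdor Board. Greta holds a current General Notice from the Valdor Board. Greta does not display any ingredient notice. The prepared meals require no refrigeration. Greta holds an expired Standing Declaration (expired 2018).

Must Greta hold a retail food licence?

No — exception (c) applies; Greta is not required to hold a retail food licence.

Exception (a) does not apply: no ingredient notice is displayed.
Exception (b) fails — gross monthly sales are $1,590, not below $1,470.
All of (c)'s requirements are met (the number of selling days per month is 4, below the 5 limit; the prepared meals are home-kitchen produced; a current Standing Certificate is held). As to paragraphs (g)–(m): (g) applies (the registered capacity is 2,870 units, under the 2,970 units limit), but is set aside by (h): (h) is triggered — a current General Notice is held. (i) is triggered (the reference index is 383, below the 410 limit), but is itself disapplied by (j): (j) operates — a current Annual Declaration is held. (k) would limit (j) — the prepared meals contain meat — but (l) sets (k) aside: (l) applies — some sales are to a restaurant for resale. (m) is not engaged (assessed value is $368,500, short of $375,000), so (l) stands. (c) remains available.
Exception (d)'s conditions are all satisfied: the prepared meals are shelf-stable; items are individually labelled. But applying paragraph (n): (n) operates — a current Provisional Clearance is held. Exception (d) does not apply.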